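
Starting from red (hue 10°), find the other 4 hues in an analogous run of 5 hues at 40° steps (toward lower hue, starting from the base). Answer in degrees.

330°, 290°, 250° and 210°

Analogous hues sit every 40° along the wheel.
10 − 40 = -30 → -30 + 360 = 330°
10 − 80 = -70 → -70 + 360 = 290°
10 − 120 = -110 → -110 + 360 = 250°
10 − 160 = -150 → -150 + 360 = 210°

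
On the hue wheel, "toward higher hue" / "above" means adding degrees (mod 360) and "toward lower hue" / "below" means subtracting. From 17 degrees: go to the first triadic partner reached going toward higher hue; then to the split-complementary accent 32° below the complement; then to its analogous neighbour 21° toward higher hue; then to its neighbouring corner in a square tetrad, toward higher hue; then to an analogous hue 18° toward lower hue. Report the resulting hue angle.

18°

+120° (triadic ↑): 17 + 120 = 137°
+148° (split-comp 32° ↓): 137 + 148 = 285°
+21° (analog 21° ↑): 285 + 21 = 306°
+90° (square ↑): 306 + 90 = 396 → 396 − 360 = 36°
−18° (analog 18° ↓): 36 − 18 = 18°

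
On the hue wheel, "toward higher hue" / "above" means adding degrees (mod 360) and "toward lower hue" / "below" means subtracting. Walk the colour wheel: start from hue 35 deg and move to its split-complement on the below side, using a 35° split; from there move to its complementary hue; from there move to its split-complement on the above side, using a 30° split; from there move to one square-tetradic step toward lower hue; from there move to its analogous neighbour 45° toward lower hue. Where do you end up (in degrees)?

75°

35 + 145 = 180°   (split-comp 35° ↓)
180 + 180 = 360 → 360 − 360 = 0°   (complement)
0 + 210 = 210°   (split-comp 30° ↑)
210 − 90 = 120°   (square ↓)
120 − 45 = 75°   (analog 45° ↓)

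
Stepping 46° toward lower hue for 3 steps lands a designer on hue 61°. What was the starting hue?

3 steps of 46° (toward lower hue) give a net shift of −138°.
Start = end − shift: 61 + 138 = 199°

199°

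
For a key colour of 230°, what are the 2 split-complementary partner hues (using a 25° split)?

Split-complementary hues sit 25° either side of the complement.
Complement of 230°: 230 + 180 = 410 → 410 − 360 = 50°
50 − 25 = 25°
50 + 25 = 75°

25° and 75°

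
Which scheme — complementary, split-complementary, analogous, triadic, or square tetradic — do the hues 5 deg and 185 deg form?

Sort the hues: 5°, 185°.
Successive gaps around the wheel: 180°, 180°.
Two hues 180° apart are complementary.

complementary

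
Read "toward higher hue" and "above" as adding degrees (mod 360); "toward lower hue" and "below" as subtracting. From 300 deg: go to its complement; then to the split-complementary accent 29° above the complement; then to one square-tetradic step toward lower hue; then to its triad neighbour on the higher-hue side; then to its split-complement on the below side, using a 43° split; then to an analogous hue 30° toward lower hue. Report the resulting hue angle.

106°

300 + 180 = 480 → 480 − 360 = 120°   (complement)
120 + 209 = 329°   (split-comp 29° ↑)
329 − 90 = 239°   (square ↓)
239 + 120 = 359°   (triadic ↑)
359 + 137 = 496 → 496 − 360 = 136°   (split-comp 43° ↓)
136 − 30 = 106°   (analog 30° ↓)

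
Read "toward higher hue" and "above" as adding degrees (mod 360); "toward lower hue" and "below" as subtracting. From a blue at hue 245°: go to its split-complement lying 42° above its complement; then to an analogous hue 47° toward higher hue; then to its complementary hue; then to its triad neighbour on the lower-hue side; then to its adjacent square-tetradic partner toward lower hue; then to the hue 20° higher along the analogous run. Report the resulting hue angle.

144°

split-comp 42° ↑ +222°: 245 + 222 = 467 → 467 − 360 = 107°
analog 47° ↑ +47°: 107 + 47 = 154°
complement +180°: 154 + 180 = 334°
triadic ↓ −120°: 334 − 120 = 214°
square ↓ −90°: 214 − 90 = 124°
analog 20° ↑ +20°: 124 + 20 = 144°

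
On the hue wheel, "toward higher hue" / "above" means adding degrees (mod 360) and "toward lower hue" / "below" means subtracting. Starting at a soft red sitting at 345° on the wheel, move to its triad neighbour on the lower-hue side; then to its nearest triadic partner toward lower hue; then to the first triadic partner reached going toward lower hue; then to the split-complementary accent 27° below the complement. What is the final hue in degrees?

triadic ↓ −120°: 345 − 120 = 225°
triadic ↓ −120°: 225 − 120 = 105°
triadic ↓ −120°: 105 − 120 = -15 → -15 + 360 = 345°
split-comp 27° ↓ +153°: 345 + 153 = 498 → 498 − 360 = 138°

138°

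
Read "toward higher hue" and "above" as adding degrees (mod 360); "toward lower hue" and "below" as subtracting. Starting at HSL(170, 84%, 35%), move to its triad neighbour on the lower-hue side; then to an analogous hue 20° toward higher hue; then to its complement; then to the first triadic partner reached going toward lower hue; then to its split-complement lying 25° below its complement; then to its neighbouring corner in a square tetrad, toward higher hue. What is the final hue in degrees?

−120° (triadic ↓): 170 − 120 = 50°
+20° (analog 20° ↑): 50 + 20 = 70°
+180° (complement): 70 + 180 = 250°
−120° (triadic ↓): 250 − 120 = 130°
+155° (split-comp 25° ↓): 130 + 155 = 285°
+90° (square ↑): 285 + 90 = 375 → 375 − 360 = 15°

15°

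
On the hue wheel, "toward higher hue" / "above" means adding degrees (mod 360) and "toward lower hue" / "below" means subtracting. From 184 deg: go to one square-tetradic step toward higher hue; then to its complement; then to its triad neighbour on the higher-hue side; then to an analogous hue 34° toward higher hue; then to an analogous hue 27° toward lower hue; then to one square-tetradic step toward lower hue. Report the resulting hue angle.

square ↑ +90°: 184 + 90 = 274°
complement +180°: 274 + 180 = 454 → 454 − 360 = 94°
triadic ↑ +120°: 94 + 120 = 214°
analog 34° ↑ +34°: 214 + 34 = 248°
analog 27° ↓ −27°: 248 − 27 = 221°
square ↓ −90°: 221 − 90 = 131°

131°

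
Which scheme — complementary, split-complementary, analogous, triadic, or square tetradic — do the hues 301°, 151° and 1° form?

Sort the hues: 1°, 151°, 301°.
Successive gaps around the wheel: 150°, 150°, 60°.
Two 150° gaps and one 60° gap — a base hue opposite a pair of accents 30° either side of its complement — is the split-complementary pattern.

split-complementary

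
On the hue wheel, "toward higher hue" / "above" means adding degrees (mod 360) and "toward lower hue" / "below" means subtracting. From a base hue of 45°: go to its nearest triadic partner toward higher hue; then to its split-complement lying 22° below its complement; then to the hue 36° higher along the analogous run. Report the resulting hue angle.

45 + 120 = 165°   (triadic ↑)
165 + 158 = 323°   (split-comp 22° ↓)
323 + 36 = 359°   (analog 36° ↑)

359°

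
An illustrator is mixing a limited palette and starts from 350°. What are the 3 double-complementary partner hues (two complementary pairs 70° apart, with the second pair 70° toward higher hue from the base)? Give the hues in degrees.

A rectangular tetradic uses two complementary pairs 70° apart: offsets 0°, 70°, 180°, 250°.
350 + 70 = 420 → 420 − 360 = 60°
350 + 180 = 530 → 530 − 360 = 170°
350 + 250 = 600 → 600 − 360 = 240°

60°, 170° and 240°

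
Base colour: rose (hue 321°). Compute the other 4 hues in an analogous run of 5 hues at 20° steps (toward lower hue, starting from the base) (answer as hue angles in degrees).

321 − 20 = 301°
321 − 40 = 281°
321 − 60 = 261°
321 − 80 = 241°

301°, 281°, 261°, 241°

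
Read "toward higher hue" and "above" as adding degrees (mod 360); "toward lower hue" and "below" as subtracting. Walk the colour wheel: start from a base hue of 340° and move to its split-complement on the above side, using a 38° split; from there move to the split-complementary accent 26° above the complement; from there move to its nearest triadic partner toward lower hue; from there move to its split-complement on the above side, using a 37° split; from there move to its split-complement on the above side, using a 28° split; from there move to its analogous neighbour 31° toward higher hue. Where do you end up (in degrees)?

340 + 218 = 558 → 558 − 360 = 198°   (split-comp 38° ↑)
198 + 206 = 404 → 404 − 360 = 44°   (split-comp 26° ↑)
44 − 120 = -76 → -76 + 360 = 284°   (triadic ↓)
284 + 217 = 501 → 501 − 360 = 141°   (split-comp 37° ↑)
141 + 208 = 349°   (split-comp 28° ↑)
349 + 31 = 380 → 380 − 360 = 20°   (analog 31° ↑)

20°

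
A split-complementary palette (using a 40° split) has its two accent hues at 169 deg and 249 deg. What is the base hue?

The accents sit 40° either side of the complement, so the complement is their short-arc midpoint on the wheel.
Short-arc midpoint of 169° and 249°: 209°.
Base is 180° from the complement: 209 − 180 = 29°

29°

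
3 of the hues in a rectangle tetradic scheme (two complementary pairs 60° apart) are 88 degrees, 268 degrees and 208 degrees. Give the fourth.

28°

A rectangular tetradic uses two complementary pairs 60° apart: offsets 0°, 60°, 180°, 240°.
Among {88°, 208°, 268°}, 268° and 88° are a 180° pair.
The remaining hue 208° needs its own complement: 208 + 180 = 388 → 388 − 360 = 28°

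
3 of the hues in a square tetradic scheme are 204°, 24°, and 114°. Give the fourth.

294°

A square tetradic scheme places four hues every 90°.
The full set through 24° is {24°, 114°, 204°, 294°}.
Given {24°, 114°, 204°}, the missing hue is 294°.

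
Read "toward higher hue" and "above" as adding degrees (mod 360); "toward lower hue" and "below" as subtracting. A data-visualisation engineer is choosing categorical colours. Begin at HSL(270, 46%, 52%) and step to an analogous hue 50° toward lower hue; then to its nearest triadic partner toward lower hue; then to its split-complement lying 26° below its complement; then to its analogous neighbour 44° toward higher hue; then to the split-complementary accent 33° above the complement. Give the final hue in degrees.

151°

−50° (analog 50° ↓): 270 − 50 = 220°
−120° (triadic ↓): 220 − 120 = 100°
+154° (split-comp 26° ↓): 100 + 154 = 254°
+44° (analog 44° ↑): 254 + 44 = 298°
+213° (split-comp 33° ↑): 298 + 213 = 511 → 511 − 360 = 151°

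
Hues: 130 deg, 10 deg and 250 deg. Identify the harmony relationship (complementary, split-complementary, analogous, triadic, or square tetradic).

triadic

Sort the hues: 10°, 130°, 250°.
Successive gaps around the wheel: 120°, 120°, 120°.
Three hues equally spaced 120° apart form a triad.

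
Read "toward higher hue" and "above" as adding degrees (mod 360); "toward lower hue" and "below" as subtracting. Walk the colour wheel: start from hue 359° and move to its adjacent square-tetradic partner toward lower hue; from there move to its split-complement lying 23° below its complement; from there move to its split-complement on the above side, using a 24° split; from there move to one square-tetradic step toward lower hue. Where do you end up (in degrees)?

square ↓ −90°: 359 − 90 = 269°
split-comp 23° ↓ +157°: 269 + 157 = 426 → 426 − 360 = 66°
split-comp 24° ↑ +204°: 66 + 204 = 270°
square ↓ −90°: 270 − 90 = 180°

180°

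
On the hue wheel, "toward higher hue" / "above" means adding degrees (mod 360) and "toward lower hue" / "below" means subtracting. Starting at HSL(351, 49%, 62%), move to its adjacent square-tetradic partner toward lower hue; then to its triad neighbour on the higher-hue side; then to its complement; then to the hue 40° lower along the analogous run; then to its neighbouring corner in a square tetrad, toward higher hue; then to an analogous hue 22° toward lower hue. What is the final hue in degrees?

229°

−90° (square ↓): 351 − 90 = 261°
+120° (triadic ↑): 261 + 120 = 381 → 381 − 360 = 21°
+180° (complement): 21 + 180 = 201°
−40° (analog 40° ↓): 201 − 40 = 161°
+90° (square ↑): 161 + 90 = 251°
−22° (analog 22° ↓): 251 − 22 = 229°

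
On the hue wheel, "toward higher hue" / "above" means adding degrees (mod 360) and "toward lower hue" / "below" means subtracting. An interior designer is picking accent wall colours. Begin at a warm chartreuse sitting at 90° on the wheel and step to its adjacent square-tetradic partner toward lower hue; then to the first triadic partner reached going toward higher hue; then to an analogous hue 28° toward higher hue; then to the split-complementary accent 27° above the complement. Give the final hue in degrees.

355°

−90° (square ↓): 90 − 90 = 0°
+120° (triadic ↑): 0 + 120 = 120°
+28° (analog 28° ↑): 120 + 28 = 148°
+207° (split-comp 27° ↑): 148 + 207 = 355°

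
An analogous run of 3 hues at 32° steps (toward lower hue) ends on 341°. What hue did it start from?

45°

2 steps of 32° (toward lower hue) give a net shift of −64°.
Start = end − shift: 341 + 64 = 405 → 405 − 360 = 45°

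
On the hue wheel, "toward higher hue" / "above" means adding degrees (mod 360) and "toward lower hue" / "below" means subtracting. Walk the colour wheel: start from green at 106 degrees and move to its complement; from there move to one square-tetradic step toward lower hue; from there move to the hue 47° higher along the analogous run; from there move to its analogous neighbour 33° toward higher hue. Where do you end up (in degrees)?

276°

complement +180°: 106 + 180 = 286°
square ↓ −90°: 286 − 90 = 196°
analog 47° ↑ +47°: 196 + 47 = 243°
analog 33° ↑ +33°: 243 + 33 = 276°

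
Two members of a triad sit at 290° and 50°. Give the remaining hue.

A triad spaces three hues 120° apart.
The full set is {50°, 170°, 290°}.

170°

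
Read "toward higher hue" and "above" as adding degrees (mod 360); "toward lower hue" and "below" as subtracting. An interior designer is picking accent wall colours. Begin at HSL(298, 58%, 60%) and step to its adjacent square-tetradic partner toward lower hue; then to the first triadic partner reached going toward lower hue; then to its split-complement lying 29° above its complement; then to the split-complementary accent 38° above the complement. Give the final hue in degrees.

155°

square ↓ −90°: 298 − 90 = 208°
triadic ↓ −120°: 208 − 120 = 88°
split-comp 29° ↑ +209°: 88 + 209 = 297°
split-comp 38° ↑ +218°: 297 + 218 = 515 → 515 − 360 = 155°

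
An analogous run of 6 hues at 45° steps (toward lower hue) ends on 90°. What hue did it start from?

5 steps of 45° (toward lower hue) give a net shift of −225°.
Start = end − shift: 90 + 225 = 315°

315°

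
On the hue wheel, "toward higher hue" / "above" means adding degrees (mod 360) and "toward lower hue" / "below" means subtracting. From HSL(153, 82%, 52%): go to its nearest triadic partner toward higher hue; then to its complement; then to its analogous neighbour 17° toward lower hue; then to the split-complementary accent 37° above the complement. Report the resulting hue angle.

153 + 120 = 273°   (triadic ↑)
273 + 180 = 453 → 453 − 360 = 93°   (complement)
93 − 17 = 76°   (analog 17° ↓)
76 + 217 = 293°   (split-comp 37° ↑)

293°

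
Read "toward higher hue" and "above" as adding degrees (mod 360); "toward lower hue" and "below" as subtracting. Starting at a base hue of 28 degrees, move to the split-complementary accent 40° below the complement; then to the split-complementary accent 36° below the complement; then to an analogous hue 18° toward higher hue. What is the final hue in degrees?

330°

28 + 140 = 168°   (split-comp 40° ↓)
168 + 144 = 312°   (split-comp 36° ↓)
312 + 18 = 330°   (analog 18° ↑)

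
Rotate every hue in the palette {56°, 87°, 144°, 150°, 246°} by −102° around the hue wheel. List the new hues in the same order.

56 − 102 = -46 → -46 + 360 = 314°
87 − 102 = -15 → -15 + 360 = 345°
144 − 102 = 42°
150 − 102 = 48°
246 − 102 = 144°

314°, 345°, 42°, 48°, 144°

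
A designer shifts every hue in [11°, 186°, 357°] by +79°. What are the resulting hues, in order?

90°, 265°, 76°

11 + 79 = 90°
186 + 79 = 265°
357 + 79 = 436 → 436 − 360 = 76°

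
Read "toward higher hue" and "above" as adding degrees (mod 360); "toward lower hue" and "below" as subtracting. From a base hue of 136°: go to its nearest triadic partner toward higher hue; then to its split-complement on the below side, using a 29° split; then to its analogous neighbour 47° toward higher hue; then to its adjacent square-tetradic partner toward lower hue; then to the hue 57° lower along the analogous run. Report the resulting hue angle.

307°

triadic ↑ +120°: 136 + 120 = 256°
split-comp 29° ↓ +151°: 256 + 151 = 407 → 407 − 360 = 47°
analog 47° ↑ +47°: 47 + 47 = 94°
square ↓ −90°: 94 − 90 = 4°
analog 57° ↓ −57°: 4 − 57 = -53 → -53 + 360 = 307°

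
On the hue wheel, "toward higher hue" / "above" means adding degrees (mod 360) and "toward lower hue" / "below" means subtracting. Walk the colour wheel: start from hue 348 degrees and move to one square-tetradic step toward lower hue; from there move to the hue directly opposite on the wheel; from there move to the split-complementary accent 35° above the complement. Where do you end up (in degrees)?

293°

−90° (square ↓): 348 − 90 = 258°
+180° (complement): 258 + 180 = 438 → 438 − 360 = 78°
+215° (split-comp 35° ↑): 78 + 215 = 293°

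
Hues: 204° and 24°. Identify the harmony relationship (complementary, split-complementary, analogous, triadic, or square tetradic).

Sort the hues: 24°, 204°.
Successive gaps around the wheel: 180°, 180°.
Two hues 180° apart are complementary.

complementary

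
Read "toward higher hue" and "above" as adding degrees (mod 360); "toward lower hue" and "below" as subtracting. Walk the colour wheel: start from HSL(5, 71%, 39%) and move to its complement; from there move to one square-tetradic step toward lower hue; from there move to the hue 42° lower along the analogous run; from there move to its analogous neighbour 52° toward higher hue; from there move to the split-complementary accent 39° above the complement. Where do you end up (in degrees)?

324°

complement +180°: 5 + 180 = 185°
square ↓ −90°: 185 − 90 = 95°
analog 42° ↓ −42°: 95 − 42 = 53°
analog 52° ↑ +52°: 53 + 52 = 105°
split-comp 39° ↑ +219°: 105 + 219 = 324°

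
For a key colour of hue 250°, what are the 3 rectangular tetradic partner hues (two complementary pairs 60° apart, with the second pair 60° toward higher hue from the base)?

310°, 70° and 130°

250 + 60 = 310°
250 + 180 = 430 → 430 − 360 = 70°
250 + 240 = 490 → 490 − 360 = 130°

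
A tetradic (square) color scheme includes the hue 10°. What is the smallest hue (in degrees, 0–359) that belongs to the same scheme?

10°

A square tetradic scheme places four hues every 90°.
The full set through 10° is {10°, 100°, 190°, 280°}.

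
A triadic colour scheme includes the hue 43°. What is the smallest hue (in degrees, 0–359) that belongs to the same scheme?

43°

A triad places three hues 120° apart.
The full set through 43° is {43°, 163°, 283°}.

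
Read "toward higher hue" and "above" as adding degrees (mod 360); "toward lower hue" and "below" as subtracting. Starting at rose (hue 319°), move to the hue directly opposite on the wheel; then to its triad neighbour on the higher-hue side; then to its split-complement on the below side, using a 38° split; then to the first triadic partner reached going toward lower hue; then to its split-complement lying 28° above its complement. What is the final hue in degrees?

+180° (complement): 319 + 180 = 499 → 499 − 360 = 139°
+120° (triadic ↑): 139 + 120 = 259°
+142° (split-comp 38° ↓): 259 + 142 = 401 → 401 − 360 = 41°
−120° (triadic ↓): 41 − 120 = -79 → -79 + 360 = 281°
+208° (split-comp 28° ↑): 281 + 208 = 489 → 489 − 360 = 129°

129°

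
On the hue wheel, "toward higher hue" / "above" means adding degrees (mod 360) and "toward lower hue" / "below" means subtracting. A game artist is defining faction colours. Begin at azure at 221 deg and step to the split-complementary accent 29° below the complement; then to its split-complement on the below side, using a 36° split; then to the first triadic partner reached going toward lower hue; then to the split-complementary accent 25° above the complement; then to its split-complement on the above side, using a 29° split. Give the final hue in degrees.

90°

221 + 151 = 372 → 372 − 360 = 12°   (split-comp 29° ↓)
12 + 144 = 156°   (split-comp 36° ↓)
156 − 120 = 36°   (triadic ↓)
36 + 205 = 241°   (split-comp 25° ↑)
241 + 209 = 450 → 450 − 360 = 90°   (split-comp 29° ↑)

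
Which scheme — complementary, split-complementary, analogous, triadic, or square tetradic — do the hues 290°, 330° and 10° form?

Sort the hues: 10°, 290°, 330°.
Successive gaps around the wheel: 280°, 40°, 40°.
A run of hues at equal small steps (40°) with one large closing gap is an analogous group.

analogous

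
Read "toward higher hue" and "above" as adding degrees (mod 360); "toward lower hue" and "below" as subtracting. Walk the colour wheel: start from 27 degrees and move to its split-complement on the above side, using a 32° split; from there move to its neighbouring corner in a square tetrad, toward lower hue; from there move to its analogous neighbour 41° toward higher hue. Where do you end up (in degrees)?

27 + 212 = 239°   (split-comp 32° ↑)
239 − 90 = 149°   (square ↓)
149 + 41 = 190°   (analog 41° ↑)

190°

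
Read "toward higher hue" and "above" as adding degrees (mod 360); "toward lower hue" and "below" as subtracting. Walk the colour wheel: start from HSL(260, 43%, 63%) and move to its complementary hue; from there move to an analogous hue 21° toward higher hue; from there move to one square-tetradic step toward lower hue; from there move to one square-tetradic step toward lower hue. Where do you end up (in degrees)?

281°

complement +180°: 260 + 180 = 440 → 440 − 360 = 80°
analog 21° ↑ +21°: 80 + 21 = 101°
square ↓ −90°: 101 − 90 = 11°
square ↓ −90°: 11 − 90 = -79 → -79 + 360 = 281°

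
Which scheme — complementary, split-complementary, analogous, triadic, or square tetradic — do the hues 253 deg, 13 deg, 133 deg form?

triadic

Sort the hues: 13°, 133°, 253°.
Successive gaps around the wheel: 120°, 120°, 120°.
Three hues equally spaced 120° apart form a triad.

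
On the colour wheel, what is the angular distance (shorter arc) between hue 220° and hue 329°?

109°

|220 − 329| = 109.
109 ≤ 180, so the shorter arc is 109°.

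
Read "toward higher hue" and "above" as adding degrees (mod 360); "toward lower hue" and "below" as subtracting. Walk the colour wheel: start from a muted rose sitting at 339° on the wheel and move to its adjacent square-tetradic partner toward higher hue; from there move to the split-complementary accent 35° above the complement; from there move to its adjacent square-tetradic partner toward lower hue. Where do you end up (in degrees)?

194°

square ↑ +90°: 339 + 90 = 429 → 429 − 360 = 69°
split-comp 35° ↑ +215°: 69 + 215 = 284°
square ↓ −90°: 284 − 90 = 194°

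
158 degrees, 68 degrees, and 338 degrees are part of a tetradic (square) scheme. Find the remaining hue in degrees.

248°

A square tetradic scheme places four hues every 90°.
The full set through 68° is {68°, 158°, 248°, 338°}.
Given {68°, 158°, 338°}, the missing hue is 248°.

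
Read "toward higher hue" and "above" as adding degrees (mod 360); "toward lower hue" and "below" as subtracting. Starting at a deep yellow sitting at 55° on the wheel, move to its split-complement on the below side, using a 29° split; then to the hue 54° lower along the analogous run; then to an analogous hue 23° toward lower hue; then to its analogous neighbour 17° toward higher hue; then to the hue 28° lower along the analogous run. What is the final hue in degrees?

split-comp 29° ↓ +151°: 55 + 151 = 206°
analog 54° ↓ −54°: 206 − 54 = 152°
analog 23° ↓ −23°: 152 − 23 = 129°
analog 17° ↑ +17°: 129 + 17 = 146°
analog 28° ↓ −28°: 146 − 28 = 118°

118°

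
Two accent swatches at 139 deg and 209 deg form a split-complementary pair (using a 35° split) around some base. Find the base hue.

The accents sit 35° either side of the complement, so the complement is their short-arc midpoint on the wheel.
Short-arc midpoint of 139° and 209°: 174°.
Base is 180° from the complement: 174 − 180 = -6 → -6 + 360 = 354°

354°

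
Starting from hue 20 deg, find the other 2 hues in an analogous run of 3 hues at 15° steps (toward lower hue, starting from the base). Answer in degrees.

5° and 350°

Analogous hues sit every 15° along the wheel.
20 − 15 = 5°
20 − 30 = -10 → -10 + 360 = 350°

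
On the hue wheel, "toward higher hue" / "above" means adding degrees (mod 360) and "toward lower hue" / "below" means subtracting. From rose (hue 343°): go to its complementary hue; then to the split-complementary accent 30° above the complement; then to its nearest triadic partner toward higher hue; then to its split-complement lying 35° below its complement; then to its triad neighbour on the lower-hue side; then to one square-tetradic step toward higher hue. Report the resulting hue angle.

248°

complement +180°: 343 + 180 = 523 → 523 − 360 = 163°
split-comp 30° ↑ +210°: 163 + 210 = 373 → 373 − 360 = 13°
triadic ↑ +120°: 13 + 120 = 133°
split-comp 35° ↓ +145°: 133 + 145 = 278°
triadic ↓ −120°: 278 − 120 = 158°
square ↑ +90°: 158 + 90 = 248°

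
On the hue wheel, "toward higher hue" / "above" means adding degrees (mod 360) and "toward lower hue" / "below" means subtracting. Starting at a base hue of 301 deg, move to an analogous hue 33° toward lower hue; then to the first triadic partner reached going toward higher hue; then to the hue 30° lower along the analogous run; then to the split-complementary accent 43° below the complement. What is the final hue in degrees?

−33° (analog 33° ↓): 301 − 33 = 268°
+120° (triadic ↑): 268 + 120 = 388 → 388 − 360 = 28°
−30° (analog 30° ↓): 28 − 30 = -2 → -2 + 360 = 358°
+137° (split-comp 43° ↓): 358 + 137 = 495 → 495 − 360 = 135°

135°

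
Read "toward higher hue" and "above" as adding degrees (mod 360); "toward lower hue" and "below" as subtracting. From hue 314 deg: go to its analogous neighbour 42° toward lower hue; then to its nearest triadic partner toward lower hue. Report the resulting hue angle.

−42° (analog 42° ↓): 314 − 42 = 272°
−120° (triadic ↓): 272 − 120 = 152°

152°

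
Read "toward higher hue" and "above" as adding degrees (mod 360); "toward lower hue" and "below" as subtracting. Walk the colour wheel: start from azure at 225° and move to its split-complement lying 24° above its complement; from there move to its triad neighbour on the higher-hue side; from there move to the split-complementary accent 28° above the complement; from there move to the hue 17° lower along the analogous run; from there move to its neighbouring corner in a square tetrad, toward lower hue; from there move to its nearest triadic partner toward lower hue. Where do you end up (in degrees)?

225 + 204 = 429 → 429 − 360 = 69°   (split-comp 24° ↑)
69 + 120 = 189°   (triadic ↑)
189 + 208 = 397 → 397 − 360 = 37°   (split-comp 28° ↑)
37 − 17 = 20°   (analog 17° ↓)
20 − 90 = -70 → -70 + 360 = 290°   (square ↓)
290 − 120 = 170°   (triadic ↓)

170°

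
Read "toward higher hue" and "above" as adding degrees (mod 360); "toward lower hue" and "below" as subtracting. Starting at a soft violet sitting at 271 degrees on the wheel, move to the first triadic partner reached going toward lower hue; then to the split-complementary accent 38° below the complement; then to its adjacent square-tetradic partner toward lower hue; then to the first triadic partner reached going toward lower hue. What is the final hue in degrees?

271 − 120 = 151°   (triadic ↓)
151 + 142 = 293°   (split-comp 38° ↓)
293 − 90 = 203°   (square ↓)
203 − 120 = 83°   (triadic ↓)

83°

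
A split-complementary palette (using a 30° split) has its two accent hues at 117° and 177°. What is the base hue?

The accents sit 30° either side of the complement, so the complement is their short-arc midpoint on the wheel.
Short-arc midpoint of 117° and 177°: 147°.
Base is 180° from the complement: 147 − 180 = -33 → -33 + 360 = 327°

327°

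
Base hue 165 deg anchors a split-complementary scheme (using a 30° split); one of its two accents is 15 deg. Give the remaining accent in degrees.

Split-complementary hues sit 30° either side of the complement.
Complement of the base 165°: 165 + 180 = 345°
The given accent 15° is 30° one side of 345°; the other accent sits 30° the other side: 345 − 30 = 315°

315°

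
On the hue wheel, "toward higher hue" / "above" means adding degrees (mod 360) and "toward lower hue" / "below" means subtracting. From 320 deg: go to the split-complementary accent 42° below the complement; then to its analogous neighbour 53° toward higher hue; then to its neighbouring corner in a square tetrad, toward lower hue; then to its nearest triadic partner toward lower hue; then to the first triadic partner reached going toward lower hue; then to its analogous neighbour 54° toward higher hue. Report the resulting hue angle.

320 + 138 = 458 → 458 − 360 = 98°   (split-comp 42° ↓)
98 + 53 = 151°   (analog 53° ↑)
151 − 90 = 61°   (square ↓)
61 − 120 = -59 → -59 + 360 = 301°   (triadic ↓)
301 − 120 = 181°   (triadic ↓)
181 + 54 = 235°   (analog 54° ↑)

235°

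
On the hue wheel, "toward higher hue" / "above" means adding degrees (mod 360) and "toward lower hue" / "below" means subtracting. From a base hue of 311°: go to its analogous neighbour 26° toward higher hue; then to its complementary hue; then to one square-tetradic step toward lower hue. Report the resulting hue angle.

67°

311 + 26 = 337°   (analog 26° ↑)
337 + 180 = 517 → 517 − 360 = 157°   (complement)
157 − 90 = 67°   (square ↓)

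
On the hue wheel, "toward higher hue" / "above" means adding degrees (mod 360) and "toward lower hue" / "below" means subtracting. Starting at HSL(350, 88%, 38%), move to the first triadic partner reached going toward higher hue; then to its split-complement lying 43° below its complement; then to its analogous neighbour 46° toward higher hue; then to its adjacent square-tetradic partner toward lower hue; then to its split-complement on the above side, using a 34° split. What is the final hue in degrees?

57°

+120° (triadic ↑): 350 + 120 = 470 → 470 − 360 = 110°
+137° (split-comp 43° ↓): 110 + 137 = 247°
+46° (analog 46° ↑): 247 + 46 = 293°
−90° (square ↓): 293 − 90 = 203°
+214° (split-comp 34° ↑): 203 + 214 = 417 → 417 − 360 = 57°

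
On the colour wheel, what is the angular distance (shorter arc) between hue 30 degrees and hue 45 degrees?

|30 − 45| = 15.
15 ≤ 180, so the shorter arc is 15°.

15°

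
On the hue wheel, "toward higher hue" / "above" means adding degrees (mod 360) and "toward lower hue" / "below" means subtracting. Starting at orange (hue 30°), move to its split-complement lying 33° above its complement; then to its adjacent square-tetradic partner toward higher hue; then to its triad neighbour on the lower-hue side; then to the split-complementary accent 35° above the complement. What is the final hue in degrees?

30 + 213 = 243°   (split-comp 33° ↑)
243 + 90 = 333°   (square ↑)
333 − 120 = 213°   (triadic ↓)
213 + 215 = 428 → 428 − 360 = 68°   (split-comp 35° ↑)

68°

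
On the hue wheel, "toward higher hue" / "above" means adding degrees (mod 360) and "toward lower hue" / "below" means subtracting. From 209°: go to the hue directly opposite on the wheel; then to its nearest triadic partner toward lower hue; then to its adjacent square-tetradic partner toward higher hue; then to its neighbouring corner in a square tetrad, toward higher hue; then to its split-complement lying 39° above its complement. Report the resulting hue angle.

308°

209 + 180 = 389 → 389 − 360 = 29°   (complement)
29 − 120 = -91 → -91 + 360 = 269°   (triadic ↓)
269 + 90 = 359°   (square ↑)
359 + 90 = 449 → 449 − 360 = 89°   (square ↑)
89 + 219 = 308°   (split-comp 39° ↑)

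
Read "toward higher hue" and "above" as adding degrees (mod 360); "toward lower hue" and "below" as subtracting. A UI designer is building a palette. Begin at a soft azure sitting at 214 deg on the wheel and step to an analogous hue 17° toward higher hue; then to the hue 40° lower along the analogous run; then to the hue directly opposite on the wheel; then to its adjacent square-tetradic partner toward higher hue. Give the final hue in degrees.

101°

214 + 17 = 231°   (analog 17° ↑)
231 − 40 = 191°   (analog 40° ↓)
191 + 180 = 371 → 371 − 360 = 11°   (complement)
11 + 90 = 101°   (square ↑)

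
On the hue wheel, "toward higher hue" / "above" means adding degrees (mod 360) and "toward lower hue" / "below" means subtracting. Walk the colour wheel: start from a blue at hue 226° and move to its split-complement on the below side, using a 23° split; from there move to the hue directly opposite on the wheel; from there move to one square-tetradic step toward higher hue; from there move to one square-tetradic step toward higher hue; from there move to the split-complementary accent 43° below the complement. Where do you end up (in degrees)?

226 + 157 = 383 → 383 − 360 = 23°   (split-comp 23° ↓)
23 + 180 = 203°   (complement)
203 + 90 = 293°   (square ↑)
293 + 90 = 383 → 383 − 360 = 23°   (square ↑)
23 + 137 = 160°   (split-comp 43° ↓)

160°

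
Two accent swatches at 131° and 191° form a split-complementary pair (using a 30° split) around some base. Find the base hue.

341°

The accents sit 30° either side of the complement, so the complement is their short-arc midpoint on the wheel.
Short-arc midpoint of 131° and 191°: 161°.
Base is 180° from the complement: 161 − 180 = -19 → -19 + 360 = 341°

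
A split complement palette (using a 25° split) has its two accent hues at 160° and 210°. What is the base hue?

5°

The accents sit 25° either side of the complement, so the complement is their short-arc midpoint on the wheel.
Short-arc midpoint of 160° and 210°: 185°.
Base is 180° from the complement: 185 − 180 = 5°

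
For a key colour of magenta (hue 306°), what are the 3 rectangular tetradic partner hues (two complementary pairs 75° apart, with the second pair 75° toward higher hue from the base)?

21°, 126° and 201°

A rectangular tetradic uses two complementary pairs 75° apart: offsets 0°, 75°, 180°, 255°.
306 + 75 = 381 → 381 − 360 = 21°
306 + 180 = 486 → 486 − 360 = 126°
306 + 255 = 561 → 561 − 360 = 201°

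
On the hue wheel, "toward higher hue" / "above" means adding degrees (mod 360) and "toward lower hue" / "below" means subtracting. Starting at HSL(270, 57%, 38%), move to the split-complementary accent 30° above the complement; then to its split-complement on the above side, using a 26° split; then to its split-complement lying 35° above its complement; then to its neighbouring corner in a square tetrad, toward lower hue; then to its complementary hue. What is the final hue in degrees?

split-comp 30° ↑ +210°: 270 + 210 = 480 → 480 − 360 = 120°
split-comp 26° ↑ +206°: 120 + 206 = 326°
split-comp 35° ↑ +215°: 326 + 215 = 541 → 541 − 360 = 181°
square ↓ −90°: 181 − 90 = 91°
complement +180°: 91 + 180 = 271°

271°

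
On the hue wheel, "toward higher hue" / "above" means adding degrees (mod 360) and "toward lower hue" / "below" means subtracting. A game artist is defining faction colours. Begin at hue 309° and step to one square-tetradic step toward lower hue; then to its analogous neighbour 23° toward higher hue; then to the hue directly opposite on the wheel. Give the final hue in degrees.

62°

−90° (square ↓): 309 − 90 = 219°
+23° (analog 23° ↑): 219 + 23 = 242°
+180° (complement): 242 + 180 = 422 → 422 − 360 = 62°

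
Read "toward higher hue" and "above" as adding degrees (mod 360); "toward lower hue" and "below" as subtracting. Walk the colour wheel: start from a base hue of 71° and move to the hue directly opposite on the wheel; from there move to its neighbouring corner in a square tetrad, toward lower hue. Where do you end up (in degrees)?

+180° (complement): 71 + 180 = 251°
−90° (square ↓): 251 − 90 = 161°

161°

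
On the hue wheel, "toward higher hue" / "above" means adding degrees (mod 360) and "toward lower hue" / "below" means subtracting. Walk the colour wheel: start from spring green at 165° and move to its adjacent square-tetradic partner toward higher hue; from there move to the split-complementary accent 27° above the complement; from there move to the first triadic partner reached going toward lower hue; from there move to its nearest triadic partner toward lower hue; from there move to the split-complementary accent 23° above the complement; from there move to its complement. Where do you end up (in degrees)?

square ↑ +90°: 165 + 90 = 255°
split-comp 27° ↑ +207°: 255 + 207 = 462 → 462 − 360 = 102°
triadic ↓ −120°: 102 − 120 = -18 → -18 + 360 = 342°
triadic ↓ −120°: 342 − 120 = 222°
split-comp 23° ↑ +203°: 222 + 203 = 425 → 425 − 360 = 65°
complement +180°: 65 + 180 = 245°

245°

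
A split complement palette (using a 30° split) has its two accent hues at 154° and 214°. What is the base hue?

The accents sit 30° either side of the complement, so the complement is their short-arc midpoint on the wheel.
Short-arc midpoint of 154° and 214°: 184°.
Base is 180° from the complement: 184 − 180 = 4°

4°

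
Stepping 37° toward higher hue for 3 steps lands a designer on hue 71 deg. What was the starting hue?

3 steps of 37° (toward higher hue) give a net shift of +111°.
Start = end − shift: 71 − 111 = -40 → -40 + 360 = 320°

320°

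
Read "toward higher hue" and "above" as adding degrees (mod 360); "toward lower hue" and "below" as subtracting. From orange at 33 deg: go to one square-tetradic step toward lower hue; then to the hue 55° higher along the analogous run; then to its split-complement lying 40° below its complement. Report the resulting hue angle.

−90° (square ↓): 33 − 90 = -57 → -57 + 360 = 303°
+55° (analog 55° ↑): 303 + 55 = 358°
+140° (split-comp 40° ↓): 358 + 140 = 498 → 498 − 360 = 138°

138°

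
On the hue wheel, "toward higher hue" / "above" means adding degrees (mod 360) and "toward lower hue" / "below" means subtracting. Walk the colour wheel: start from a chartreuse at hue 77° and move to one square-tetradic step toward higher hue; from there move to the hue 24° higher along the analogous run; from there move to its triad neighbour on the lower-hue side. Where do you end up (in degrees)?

71°

+90° (square ↑): 77 + 90 = 167°
+24° (analog 24° ↑): 167 + 24 = 191°
−120° (triadic ↓): 191 − 120 = 71°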